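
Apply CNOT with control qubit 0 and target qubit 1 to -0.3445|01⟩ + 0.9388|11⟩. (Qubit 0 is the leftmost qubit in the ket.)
-0.3445|01⟩ + 0.9388|10⟩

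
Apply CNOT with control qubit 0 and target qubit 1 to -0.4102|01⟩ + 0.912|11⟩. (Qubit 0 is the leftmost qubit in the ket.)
-0.4102|01⟩ + 0.912|10⟩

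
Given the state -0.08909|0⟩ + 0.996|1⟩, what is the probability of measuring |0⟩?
0.007937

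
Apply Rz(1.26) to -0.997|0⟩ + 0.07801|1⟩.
(-0.8056 + 0.5874i)|0⟩ + (0.06303 + 0.04596i)|1⟩

Rz(1.26) = [[e^(−iθ/2), 0], [0, e^(iθ/2)]] with e^(±iθ/2) = cos(θ/2) ± i·sin(θ/2); θ = 1.26, cos(θ/2) ≈ 0.808028, sin(θ/2) ≈ 0.589145.
With a = amp(|0⟩) = -0.997 and b = amp(|1⟩) = 0.07801:
new amp(|0⟩) = (0.808028 - 0.589145i)·a = (-0.8056 + 0.5874i)
new amp(|1⟩) = (0.808028 + 0.589145i)·b = (0.06303 + 0.04596i)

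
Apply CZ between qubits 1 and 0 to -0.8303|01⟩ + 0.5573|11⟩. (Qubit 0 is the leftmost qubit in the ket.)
-0.8303|01⟩ - 0.5573|11⟩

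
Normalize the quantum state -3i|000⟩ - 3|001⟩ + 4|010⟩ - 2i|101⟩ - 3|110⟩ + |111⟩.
-0.433i|000⟩ - 0.433|001⟩ + 1/√3|010⟩ - 0.2887i|101⟩ - 0.433|110⟩ + 0.1443|111⟩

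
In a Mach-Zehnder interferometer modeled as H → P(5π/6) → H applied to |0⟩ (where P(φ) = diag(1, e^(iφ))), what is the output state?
(0.06699 + 0.25i)|0⟩ + (0.933 - 0.25i)|1⟩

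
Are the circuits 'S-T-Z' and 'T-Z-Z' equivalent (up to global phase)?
No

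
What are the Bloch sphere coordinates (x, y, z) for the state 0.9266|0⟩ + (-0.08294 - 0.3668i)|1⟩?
(-0.1537, -0.6798, 0.7172)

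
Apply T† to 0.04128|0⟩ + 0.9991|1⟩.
0.04128|0⟩ + (0.7065 - 0.7065i)|1⟩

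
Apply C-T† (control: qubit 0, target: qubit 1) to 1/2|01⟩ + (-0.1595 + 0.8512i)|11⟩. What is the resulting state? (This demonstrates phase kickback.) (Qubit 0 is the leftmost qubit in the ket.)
1/2|01⟩ + (0.4891 + 0.7147i)|11⟩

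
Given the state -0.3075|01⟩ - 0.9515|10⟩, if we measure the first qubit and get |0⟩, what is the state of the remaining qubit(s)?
-|1⟩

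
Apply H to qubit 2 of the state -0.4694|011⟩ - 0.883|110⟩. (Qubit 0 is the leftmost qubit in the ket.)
-0.3319|010⟩ + 0.3319|011⟩ - 0.6244|110⟩ - 0.6244|111⟩

H on qubit 2 mixes each pair of kets that differ only in qubit 2: amplitudes (a, b) of (|…0…⟩, |…1…⟩) become ((a + b)/√2, (a − b)/√2). Kets absent from the input have amplitude 0.
(|010⟩, |011⟩): (a, b) = (0, -0.4694) → (-0.3319, 0.3319)
(|110⟩, |111⟩): (a, b) = (-0.883, 0) → (-0.6244, -0.6244)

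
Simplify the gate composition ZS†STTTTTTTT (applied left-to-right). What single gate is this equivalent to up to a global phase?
Z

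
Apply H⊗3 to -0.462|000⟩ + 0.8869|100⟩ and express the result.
0.1502|000⟩ + 0.1502|001⟩ + 0.1502|010⟩ + 0.1502|011⟩ - 0.4769|100⟩ - 0.4769|101⟩ - 0.4769|110⟩ - 0.4769|111⟩

H⊗3 gives amp(|y⟩) = (1/2√2) Σ_x (−1)^(x·y) amp(|x⟩), where x·y is the number of positions in which both x and y have a 1.
|000⟩: (-0.462 + 0.8869)/(2√2) = 0.1502
|001⟩: (-0.462 + 0.8869)/(2√2) = 0.1502
|010⟩: (-0.462 + 0.8869)/(2√2) = 0.1502
|011⟩: (-0.462 + 0.8869)/(2√2) = 0.1502
|100⟩: (-0.462 - 0.8869)/(2√2) = -0.4769
|101⟩: (-0.462 - 0.8869)/(2√2) = -0.4769
|110⟩: (-0.462 - 0.8869)/(2√2) = -0.4769
|111⟩: (-0.462 - 0.8869)/(2√2) = -0.4769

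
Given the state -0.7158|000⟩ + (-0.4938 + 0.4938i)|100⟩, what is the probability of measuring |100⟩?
0.4877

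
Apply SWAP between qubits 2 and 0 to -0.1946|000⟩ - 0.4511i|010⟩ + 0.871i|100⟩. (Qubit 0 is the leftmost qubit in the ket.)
-0.1946|000⟩ + 0.871i|001⟩ - 0.4511i|010⟩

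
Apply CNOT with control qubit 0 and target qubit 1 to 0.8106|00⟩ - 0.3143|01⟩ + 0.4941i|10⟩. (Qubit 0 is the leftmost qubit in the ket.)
0.8106|00⟩ - 0.3143|01⟩ + 0.4941i|11⟩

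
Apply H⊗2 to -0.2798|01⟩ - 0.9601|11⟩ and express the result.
-0.62|00⟩ + 0.62|01⟩ + 0.3402|10⟩ - 0.3402|11⟩

H⊗2 gives amp(|y⟩) = (1/2) Σ_x (−1)^(x·y) amp(|x⟩), where x·y is the number of positions in which both x and y have a 1.
|00⟩: (-0.2798 - 0.9601)/2 = -0.62
|01⟩: (0.2798 + 0.9601)/2 = 0.62
|10⟩: (-0.2798 + 0.9601)/2 = 0.3402
|11⟩: (0.2798 - 0.9601)/2 = -0.3402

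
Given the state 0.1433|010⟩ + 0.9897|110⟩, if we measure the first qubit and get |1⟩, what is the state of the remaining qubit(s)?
|10⟩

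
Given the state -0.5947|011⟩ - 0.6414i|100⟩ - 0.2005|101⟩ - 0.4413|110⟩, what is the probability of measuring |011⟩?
0.3537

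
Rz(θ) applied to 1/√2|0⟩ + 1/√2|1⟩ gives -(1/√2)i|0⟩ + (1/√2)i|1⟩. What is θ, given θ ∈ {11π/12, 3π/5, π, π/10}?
π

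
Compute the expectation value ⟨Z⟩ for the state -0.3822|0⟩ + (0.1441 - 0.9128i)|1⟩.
-0.7079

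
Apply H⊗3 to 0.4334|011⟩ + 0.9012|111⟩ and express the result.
0.4719|000⟩ - 0.4719|001⟩ - 0.4719|010⟩ + 0.4719|011⟩ - 0.1654|100⟩ + 0.1654|101⟩ + 0.1654|110⟩ - 0.1654|111⟩

H⊗3 gives amp(|y⟩) = (1/2√2) Σ_x (−1)^(x·y) amp(|x⟩), where x·y is the number of positions in which both x and y have a 1.
|000⟩: (0.4334 + 0.9012)/(2√2) = 0.4719
|001⟩: (-0.4334 - 0.9012)/(2√2) = -0.4719
|010⟩: (-0.4334 - 0.9012)/(2√2) = -0.4719
|011⟩: (0.4334 + 0.9012)/(2√2) = 0.4719
|100⟩: (0.4334 - 0.9012)/(2√2) = -0.1654
|101⟩: (-0.4334 + 0.9012)/(2√2) = 0.1654
|110⟩: (-0.4334 + 0.9012)/(2√2) = 0.1654
|111⟩: (0.4334 - 0.9012)/(2√2) = -0.1654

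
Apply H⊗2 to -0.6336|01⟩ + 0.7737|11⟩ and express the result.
0.07005|00⟩ - 0.07005|01⟩ - 0.7037|10⟩ + 0.7037|11⟩

H⊗2 gives amp(|y⟩) = (1/2) Σ_x (−1)^(x·y) amp(|x⟩), where x·y is the number of positions in which both x and y have a 1.
|00⟩: (-0.6336 + 0.7737)/2 = 0.07005
|01⟩: (0.6336 - 0.7737)/2 = -0.07005
|10⟩: (-0.6336 - 0.7737)/2 = -0.7037
|11⟩: (0.6336 + 0.7737)/2 = 0.7037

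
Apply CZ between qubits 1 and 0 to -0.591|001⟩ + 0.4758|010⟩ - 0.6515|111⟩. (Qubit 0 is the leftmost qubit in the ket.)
-0.591|001⟩ + 0.4758|010⟩ + 0.6515|111⟩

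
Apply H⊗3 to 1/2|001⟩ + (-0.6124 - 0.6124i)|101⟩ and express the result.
(-0.03974 - 0.2165i)|000⟩ + (0.03974 + 0.2165i)|001⟩ + (-0.03974 - 0.2165i)|010⟩ + (0.03974 + 0.2165i)|011⟩ + (0.3933 + 0.2165i)|100⟩ + (-0.3933 - 0.2165i)|101⟩ + (0.3933 + 0.2165i)|110⟩ + (-0.3933 - 0.2165i)|111⟩

H⊗3 gives amp(|y⟩) = (1/2√2) Σ_x (−1)^(x·y) amp(|x⟩), where x·y is the number of positions in which both x and y have a 1.
|000⟩: (1/2 + (-0.6124 - 0.6124i))/(2√2) = (-0.03974 - 0.2165i)
|001⟩: (-1/2 - (-0.6124 - 0.6124i))/(2√2) = (0.03974 + 0.2165i)
|010⟩: (1/2 + (-0.6124 - 0.6124i))/(2√2) = (-0.03974 - 0.2165i)
|011⟩: (-1/2 - (-0.6124 - 0.6124i))/(2√2) = (0.03974 + 0.2165i)
|100⟩: (1/2 - (-0.6124 - 0.6124i))/(2√2) = (0.3933 + 0.2165i)
|101⟩: (-1/2 + (-0.6124 - 0.6124i))/(2√2) = (-0.3933 - 0.2165i)
|110⟩: (1/2 - (-0.6124 - 0.6124i))/(2√2) = (0.3933 + 0.2165i)
|111⟩: (-1/2 + (-0.6124 - 0.6124i))/(2√2) = (-0.3933 - 0.2165i)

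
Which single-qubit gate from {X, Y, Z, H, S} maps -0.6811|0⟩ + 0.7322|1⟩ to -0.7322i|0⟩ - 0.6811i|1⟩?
Y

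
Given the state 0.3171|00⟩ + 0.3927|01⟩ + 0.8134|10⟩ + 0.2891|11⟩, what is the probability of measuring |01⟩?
0.1542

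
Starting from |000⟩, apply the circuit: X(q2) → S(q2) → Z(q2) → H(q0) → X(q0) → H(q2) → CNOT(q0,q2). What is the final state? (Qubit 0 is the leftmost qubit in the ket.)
-(1/2)i|000⟩ + (1/2)i|001⟩ + (1/2)i|100⟩ - (1/2)i|101⟩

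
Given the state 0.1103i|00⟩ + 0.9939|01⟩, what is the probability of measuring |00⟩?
0.01217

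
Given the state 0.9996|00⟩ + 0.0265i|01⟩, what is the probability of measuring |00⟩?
0.9992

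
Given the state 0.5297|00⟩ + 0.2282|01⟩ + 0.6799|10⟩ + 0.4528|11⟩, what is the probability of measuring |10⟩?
0.4623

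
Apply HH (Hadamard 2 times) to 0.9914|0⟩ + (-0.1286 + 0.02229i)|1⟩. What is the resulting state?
0.9914|0⟩ + (-0.1286 + 0.02229i)|1⟩

H² = I, so an even number of Hadamards cancels: H^2 = I and the state is unchanged.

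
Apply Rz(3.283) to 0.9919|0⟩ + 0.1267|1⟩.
(-0.07007 - 0.9894i)|0⟩ + (-0.008951 + 0.1264i)|1⟩

Rz(3.283) = [[e^(−iθ/2), 0], [0, e^(iθ/2)]] with e^(±iθ/2) = cos(θ/2) ± i·sin(θ/2); θ = 3.283, cos(θ/2) ≈ -0.0706448, sin(θ/2) ≈ 0.997502.
With a = amp(|0⟩) = 0.9919 and b = amp(|1⟩) = 0.1267:
new amp(|0⟩) = (-0.0706448 - 0.997502i)·a = (-0.07007 - 0.9894i)
new amp(|1⟩) = (-0.0706448 + 0.997502i)·b = (-0.008951 + 0.1264i)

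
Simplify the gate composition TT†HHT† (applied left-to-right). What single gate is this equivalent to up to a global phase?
T†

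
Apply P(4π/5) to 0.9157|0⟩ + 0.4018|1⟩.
0.9157|0⟩ + (-0.3251 + 0.2362i)|1⟩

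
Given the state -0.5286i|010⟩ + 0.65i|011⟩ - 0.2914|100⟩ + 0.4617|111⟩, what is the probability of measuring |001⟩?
0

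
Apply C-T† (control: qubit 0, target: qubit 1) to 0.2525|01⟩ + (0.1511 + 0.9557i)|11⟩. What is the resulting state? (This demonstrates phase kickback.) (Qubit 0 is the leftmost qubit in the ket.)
0.2525|01⟩ + (0.7826 + 0.5689i)|11⟩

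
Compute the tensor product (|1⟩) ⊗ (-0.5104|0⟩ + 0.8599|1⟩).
-0.5104|10⟩ + 0.8599|11⟩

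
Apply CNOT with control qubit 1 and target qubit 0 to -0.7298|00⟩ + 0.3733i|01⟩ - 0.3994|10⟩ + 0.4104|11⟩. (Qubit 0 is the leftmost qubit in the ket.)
-0.7298|00⟩ + 0.4104|01⟩ - 0.3994|10⟩ + 0.3733i|11⟩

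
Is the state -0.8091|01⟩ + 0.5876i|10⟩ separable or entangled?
Entangled

Writing the state as a|00⟩ + b|01⟩ + c|10⟩ + d|11⟩, it is a product state iff ad − bc = 0.
Here (a, b, c, d) = (0, -0.8091, 0.5876i, 0): ad − bc = (0)(0) − (-0.8091)(0.5876i) = 0.4754i ≠ 0, so the state is entangled.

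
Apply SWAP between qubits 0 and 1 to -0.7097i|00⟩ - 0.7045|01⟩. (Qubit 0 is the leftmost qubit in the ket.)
-0.7097i|00⟩ - 0.7045|10⟩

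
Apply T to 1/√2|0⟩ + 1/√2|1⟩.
1/√2|0⟩ + (1/2 + (1/2)i)|1⟩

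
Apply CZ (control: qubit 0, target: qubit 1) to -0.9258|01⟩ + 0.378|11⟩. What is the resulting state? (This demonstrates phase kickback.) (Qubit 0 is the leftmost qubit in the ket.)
-0.9258|01⟩ - 0.378|11⟩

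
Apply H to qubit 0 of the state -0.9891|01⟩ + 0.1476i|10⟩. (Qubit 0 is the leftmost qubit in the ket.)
0.1044i|00⟩ - 0.6994|01⟩ - 0.1044i|10⟩ - 0.6994|11⟩

H on qubit 0 mixes each pair of kets that differ only in qubit 0: amplitudes (a, b) of (|…0…⟩, |…1…⟩) become ((a + b)/√2, (a − b)/√2). Kets absent from the input have amplitude 0.
(|00⟩, |10⟩): (a, b) = (0, 0.1476i) → (0.1044i, -0.1044i)
(|01⟩, |11⟩): (a, b) = (-0.9891, 0) → (-0.6994, -0.6994)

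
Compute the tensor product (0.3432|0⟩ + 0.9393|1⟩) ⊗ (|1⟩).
0.3432|01⟩ + 0.9393|11⟩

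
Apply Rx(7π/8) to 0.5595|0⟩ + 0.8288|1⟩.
(0.1092 - 0.8129i)|0⟩ + (0.1617 - 0.5487i)|1⟩

Rx(7π/8) = [[cos(θ/2), −i·sin(θ/2)], [−i·sin(θ/2), cos(θ/2)]]; θ = 7π/8, cos(θ/2) ≈ 0.19509, sin(θ/2) ≈ 0.980785.
With a = amp(|0⟩) = 0.5595 and b = amp(|1⟩) = 0.8288:
new amp(|0⟩) = (0.19509)·a + (-0.980785i)·b = (0.1092 - 0.8129i)
new amp(|1⟩) = (-0.980785i)·a + (0.19509)·b = (0.1617 - 0.5487i)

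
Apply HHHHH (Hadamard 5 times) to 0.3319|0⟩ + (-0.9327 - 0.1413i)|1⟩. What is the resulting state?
(-0.4248 - 0.09991i)|0⟩ + (0.8942 + 0.09991i)|1⟩

H² = I, so H^5 = H: a single Hadamard. With (a, b) = (0.3319, (-0.9327 - 0.1413i)), H gives ((a + b)/√2, (a − b)/√2) = ((-0.4248 - 0.09991i), (0.8942 + 0.09991i)).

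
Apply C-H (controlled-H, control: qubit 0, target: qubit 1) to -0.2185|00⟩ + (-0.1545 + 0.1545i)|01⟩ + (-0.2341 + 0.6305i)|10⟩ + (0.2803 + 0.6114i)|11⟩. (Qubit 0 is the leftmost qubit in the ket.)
-0.2185|00⟩ + (-0.1545 + 0.1545i)|01⟩ + (0.03267 + 0.8782i)|10⟩ + (-0.3637 + 0.01351i)|11⟩

C-H leaves the control-|0⟩ kets |00⟩, |01⟩ unchanged and applies H to qubit 1 on the control-|1⟩ pair (|10⟩, |11⟩).
H = [[1/√2, 1/√2], [1/√2, -1/√2]].
With a = amp(|10⟩) = (-0.2341 + 0.6305i) and b = amp(|11⟩) = (0.2803 + 0.6114i):
new amp(|10⟩) = (1/√2)·a + (1/√2)·b = (0.03267 + 0.8782i)
new amp(|11⟩) = (1/√2)·a + (-1/√2)·b = (-0.3637 + 0.01351i)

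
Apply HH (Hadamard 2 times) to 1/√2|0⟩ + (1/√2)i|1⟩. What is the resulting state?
1/√2|0⟩ + (1/√2)i|1⟩

H² = I, so an even number of Hadamards cancels: H^2 = I and the state is unchanged.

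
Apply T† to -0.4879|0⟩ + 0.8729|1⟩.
-0.4879|0⟩ + (0.6172 - 0.6172i)|1⟩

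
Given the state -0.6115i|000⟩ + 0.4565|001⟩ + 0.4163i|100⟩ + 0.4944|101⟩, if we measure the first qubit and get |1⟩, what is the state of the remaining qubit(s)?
0.6441i|00⟩ + 0.7649|01⟩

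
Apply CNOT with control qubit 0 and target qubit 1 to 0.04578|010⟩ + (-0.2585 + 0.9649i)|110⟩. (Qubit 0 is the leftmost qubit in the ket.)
0.04578|010⟩ + (-0.2585 + 0.9649i)|100⟩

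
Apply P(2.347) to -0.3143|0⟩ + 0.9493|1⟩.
-0.3143|0⟩ + (-0.6651 + 0.6774i)|1⟩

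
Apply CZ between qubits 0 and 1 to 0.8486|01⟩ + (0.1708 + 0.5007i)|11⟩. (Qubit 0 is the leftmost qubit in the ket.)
0.8486|01⟩ + (-0.1708 - 0.5007i)|11⟩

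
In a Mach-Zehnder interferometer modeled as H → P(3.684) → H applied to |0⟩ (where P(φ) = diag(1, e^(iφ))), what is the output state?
(0.07177 - 0.2581i)|0⟩ + (0.9282 + 0.2581i)|1⟩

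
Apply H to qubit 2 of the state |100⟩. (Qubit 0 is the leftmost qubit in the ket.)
1/√2|100⟩ + 1/√2|101⟩

H on qubit 2 mixes each pair of kets that differ only in qubit 2: amplitudes (a, b) of (|…0…⟩, |…1…⟩) become ((a + b)/√2, (a − b)/√2). Kets absent from the input have amplitude 0.
(|100⟩, |101⟩): (a, b) = (1, 0) → (1/√2, 1/√2)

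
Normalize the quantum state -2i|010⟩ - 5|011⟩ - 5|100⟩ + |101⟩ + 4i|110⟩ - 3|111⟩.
-0.2236i|010⟩ - 0.559|011⟩ - 0.559|100⟩ + 0.1118|101⟩ + (1/√5)i|110⟩ - 0.3354|111⟩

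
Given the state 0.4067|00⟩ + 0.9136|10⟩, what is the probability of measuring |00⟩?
0.1654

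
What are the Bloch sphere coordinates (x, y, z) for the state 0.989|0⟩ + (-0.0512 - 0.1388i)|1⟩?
(-0.1013, -0.2745, 0.9562)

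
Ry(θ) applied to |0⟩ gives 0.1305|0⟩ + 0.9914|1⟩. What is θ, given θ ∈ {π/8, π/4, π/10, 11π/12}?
11π/12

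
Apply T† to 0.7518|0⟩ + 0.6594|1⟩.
0.7518|0⟩ + (0.4663 - 0.4663i)|1⟩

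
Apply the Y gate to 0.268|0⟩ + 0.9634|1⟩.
-0.9634i|0⟩ + 0.268i|1⟩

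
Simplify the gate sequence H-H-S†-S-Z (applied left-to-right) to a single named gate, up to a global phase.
Z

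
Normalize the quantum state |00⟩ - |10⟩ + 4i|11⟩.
0.2357|00⟩ - 0.2357|10⟩ + 0.9428i|11⟩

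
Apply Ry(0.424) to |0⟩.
0.9776|0⟩ + 0.2104|1⟩

Ry(0.424) = [[cos(θ/2), −sin(θ/2)], [sin(θ/2), cos(θ/2)]]; θ = 0.424, cos(θ/2) ≈ 0.977612, sin(θ/2) ≈ 0.210416.
With a = amp(|0⟩) = 1 and b = amp(|1⟩) = 0:
new amp(|0⟩) = (0.977612)·a + (-0.210416)·b = 0.9776
new amp(|1⟩) = (0.210416)·a + (0.977612)·b = 0.2104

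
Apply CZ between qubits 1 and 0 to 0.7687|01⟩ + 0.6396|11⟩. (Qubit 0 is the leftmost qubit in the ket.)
0.7687|01⟩ - 0.6396|11⟩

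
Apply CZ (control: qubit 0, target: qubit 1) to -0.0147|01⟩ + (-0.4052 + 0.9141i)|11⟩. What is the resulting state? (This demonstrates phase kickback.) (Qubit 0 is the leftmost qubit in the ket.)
-0.0147|01⟩ + (0.4052 - 0.9141i)|11⟩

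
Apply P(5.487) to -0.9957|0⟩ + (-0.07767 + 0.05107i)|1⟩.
-0.9957|0⟩ + (-0.01783 + 0.09123i)|1⟩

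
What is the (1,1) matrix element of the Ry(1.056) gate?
0.8638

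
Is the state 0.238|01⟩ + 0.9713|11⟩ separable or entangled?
Separable

Writing the state as a|00⟩ + b|01⟩ + c|10⟩ + d|11⟩, it is a product state iff ad − bc = 0.
Here (a, b, c, d) = (0, 0.238, 0, 0.9713): ad − bc = (0)(0.9713) − (0.238)(0) = 0, so the state is separable.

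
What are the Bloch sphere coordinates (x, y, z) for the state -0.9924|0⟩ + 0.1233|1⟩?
(-0.2447, 0, 0.9697)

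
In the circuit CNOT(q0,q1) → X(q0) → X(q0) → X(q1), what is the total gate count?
4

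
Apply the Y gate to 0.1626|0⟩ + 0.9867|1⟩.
-0.9867i|0⟩ + 0.1626i|1⟩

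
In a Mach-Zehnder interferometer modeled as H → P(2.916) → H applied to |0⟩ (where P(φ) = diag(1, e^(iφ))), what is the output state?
(0.01267 + 0.1118i)|0⟩ + (0.9873 - 0.1118i)|1⟩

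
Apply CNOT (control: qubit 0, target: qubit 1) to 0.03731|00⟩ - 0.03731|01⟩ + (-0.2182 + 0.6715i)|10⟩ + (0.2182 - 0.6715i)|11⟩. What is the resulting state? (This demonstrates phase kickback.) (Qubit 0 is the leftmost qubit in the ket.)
0.03731|00⟩ - 0.03731|01⟩ + (0.2182 - 0.6715i)|10⟩ + (-0.2182 + 0.6715i)|11⟩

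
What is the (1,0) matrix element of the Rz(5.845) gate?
0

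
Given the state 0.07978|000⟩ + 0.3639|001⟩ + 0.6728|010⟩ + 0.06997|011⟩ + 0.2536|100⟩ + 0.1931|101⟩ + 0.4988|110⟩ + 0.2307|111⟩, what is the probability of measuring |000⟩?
0.006365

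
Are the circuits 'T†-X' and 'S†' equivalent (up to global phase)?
No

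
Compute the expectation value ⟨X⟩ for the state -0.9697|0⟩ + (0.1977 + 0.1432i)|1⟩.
-0.3834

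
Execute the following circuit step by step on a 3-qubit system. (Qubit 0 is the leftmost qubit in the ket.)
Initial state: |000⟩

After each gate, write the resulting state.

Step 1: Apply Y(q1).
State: i|010⟩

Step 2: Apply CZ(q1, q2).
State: i|010⟩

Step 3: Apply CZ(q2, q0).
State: i|010⟩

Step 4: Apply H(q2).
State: (1/√2)i|010⟩ + (1/√2)i|011⟩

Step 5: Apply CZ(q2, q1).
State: (1/√2)i|010⟩ - (1/√2)i|011⟩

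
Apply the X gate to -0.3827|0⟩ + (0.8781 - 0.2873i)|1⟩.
(0.8781 - 0.2873i)|0⟩ - 0.3827|1⟩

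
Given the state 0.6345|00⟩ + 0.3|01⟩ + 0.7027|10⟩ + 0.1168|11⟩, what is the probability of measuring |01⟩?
0.09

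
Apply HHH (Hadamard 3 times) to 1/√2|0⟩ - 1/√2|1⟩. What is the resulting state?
|1⟩

H² = I, so H^3 = H: a single Hadamard. With (a, b) = (1/√2, -1/√2), H gives ((a + b)/√2, (a − b)/√2) = (0, 1).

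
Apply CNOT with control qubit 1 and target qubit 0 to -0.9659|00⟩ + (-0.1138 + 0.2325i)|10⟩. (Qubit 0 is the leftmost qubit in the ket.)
-0.9659|00⟩ + (-0.1138 + 0.2325i)|10⟩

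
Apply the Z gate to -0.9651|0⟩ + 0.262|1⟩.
-0.9651|0⟩ - 0.262|1⟩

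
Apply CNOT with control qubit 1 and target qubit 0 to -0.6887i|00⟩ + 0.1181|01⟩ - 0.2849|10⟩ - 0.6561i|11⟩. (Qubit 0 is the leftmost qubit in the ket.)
-0.6887i|00⟩ - 0.6561i|01⟩ - 0.2849|10⟩ + 0.1181|11⟩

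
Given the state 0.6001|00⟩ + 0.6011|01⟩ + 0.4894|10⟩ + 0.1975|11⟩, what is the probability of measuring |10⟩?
0.2395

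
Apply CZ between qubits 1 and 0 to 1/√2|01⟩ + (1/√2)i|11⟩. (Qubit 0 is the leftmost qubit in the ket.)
1/√2|01⟩ - (1/√2)i|11⟩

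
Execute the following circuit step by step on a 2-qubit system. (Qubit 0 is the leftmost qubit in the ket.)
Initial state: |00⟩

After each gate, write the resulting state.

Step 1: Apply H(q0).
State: 1/√2|00⟩ + 1/√2|10⟩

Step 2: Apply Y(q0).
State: -(1/√2)i|00⟩ + (1/√2)i|10⟩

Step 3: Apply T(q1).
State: -(1/√2)i|00⟩ + (1/√2)i|10⟩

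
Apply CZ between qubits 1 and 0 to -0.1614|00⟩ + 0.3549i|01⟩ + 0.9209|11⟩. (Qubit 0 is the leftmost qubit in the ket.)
-0.1614|00⟩ + 0.3549i|01⟩ - 0.9209|11⟩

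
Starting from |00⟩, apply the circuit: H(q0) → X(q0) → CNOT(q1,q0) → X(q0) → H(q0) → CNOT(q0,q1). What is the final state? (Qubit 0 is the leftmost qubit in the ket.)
|00⟩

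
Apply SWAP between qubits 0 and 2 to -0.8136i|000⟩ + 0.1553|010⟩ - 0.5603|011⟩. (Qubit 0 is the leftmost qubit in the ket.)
-0.8136i|000⟩ + 0.1553|010⟩ - 0.5603|110⟩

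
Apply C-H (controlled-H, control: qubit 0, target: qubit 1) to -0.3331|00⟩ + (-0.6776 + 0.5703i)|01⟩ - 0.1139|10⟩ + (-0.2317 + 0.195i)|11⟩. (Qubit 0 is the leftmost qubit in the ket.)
-0.3331|00⟩ + (-0.6776 + 0.5703i)|01⟩ + (-0.2444 + 0.1379i)|10⟩ + (0.0833 - 0.1379i)|11⟩

C-H leaves the control-|0⟩ kets |00⟩, |01⟩ unchanged and applies H to qubit 1 on the control-|1⟩ pair (|10⟩, |11⟩).
H = [[1/√2, 1/√2], [1/√2, -1/√2]].
With a = amp(|10⟩) = -0.1139 and b = amp(|11⟩) = (-0.2317 + 0.195i):
new amp(|10⟩) = (1/√2)·a + (1/√2)·b = (-0.2444 + 0.1379i)
new amp(|11⟩) = (1/√2)·a + (-1/√2)·b = (0.0833 - 0.1379i)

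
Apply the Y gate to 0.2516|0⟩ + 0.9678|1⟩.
-0.9678i|0⟩ + 0.2516i|1⟩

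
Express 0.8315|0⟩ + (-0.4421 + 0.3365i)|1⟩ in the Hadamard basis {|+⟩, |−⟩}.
(0.2753 + 0.2379i)|+⟩ + (0.9006 - 0.2379i)|−⟩

With |ψ⟩ = α|0⟩ + β|1⟩, the Hadamard-basis coefficients are ⟨+|ψ⟩ = (α + β)/√2 and ⟨−|ψ⟩ = (α − β)/√2.
Here α = 0.8315, β = (-0.4421 + 0.3365i): (α + β)/√2 = (0.2753 + 0.2379i), (α − β)/√2 = (0.9006 - 0.2379i).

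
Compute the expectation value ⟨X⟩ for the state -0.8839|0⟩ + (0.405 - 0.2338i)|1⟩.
-0.716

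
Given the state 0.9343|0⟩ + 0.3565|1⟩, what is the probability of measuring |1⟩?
0.1271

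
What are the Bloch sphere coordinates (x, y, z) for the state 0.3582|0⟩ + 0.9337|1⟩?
(0.6689, 0, -0.7435)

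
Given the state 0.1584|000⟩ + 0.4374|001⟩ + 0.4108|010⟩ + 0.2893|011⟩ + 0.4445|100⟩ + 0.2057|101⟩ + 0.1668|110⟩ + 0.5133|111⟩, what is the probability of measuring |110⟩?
0.02782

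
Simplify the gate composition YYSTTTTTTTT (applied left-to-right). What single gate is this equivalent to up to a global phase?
S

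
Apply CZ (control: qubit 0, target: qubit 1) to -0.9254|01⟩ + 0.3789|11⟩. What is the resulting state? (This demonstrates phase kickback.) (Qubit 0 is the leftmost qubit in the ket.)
-0.9254|01⟩ - 0.3789|11⟩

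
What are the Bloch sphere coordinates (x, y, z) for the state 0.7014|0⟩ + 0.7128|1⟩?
(0.9999, 0, -0.01612)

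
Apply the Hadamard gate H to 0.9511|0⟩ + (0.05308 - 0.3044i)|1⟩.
(0.7101 - 0.2152i)|0⟩ + (0.635 + 0.2152i)|1⟩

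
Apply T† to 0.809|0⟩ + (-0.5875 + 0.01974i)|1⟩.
0.809|0⟩ + (-0.4015 + 0.4294i)|1⟩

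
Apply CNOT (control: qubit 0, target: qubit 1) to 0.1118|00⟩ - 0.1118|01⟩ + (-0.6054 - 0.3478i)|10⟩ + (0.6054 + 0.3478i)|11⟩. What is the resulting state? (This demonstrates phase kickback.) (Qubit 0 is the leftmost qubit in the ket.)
0.1118|00⟩ - 0.1118|01⟩ + (0.6054 + 0.3478i)|10⟩ + (-0.6054 - 0.3478i)|11⟩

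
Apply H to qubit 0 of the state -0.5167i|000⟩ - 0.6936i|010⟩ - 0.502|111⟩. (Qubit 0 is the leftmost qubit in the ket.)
-0.3654i|000⟩ - 0.4904i|010⟩ - 0.355|011⟩ - 0.3654i|100⟩ - 0.4904i|110⟩ + 0.355|111⟩

H on qubit 0 mixes each pair of kets that differ only in qubit 0: amplitudes (a, b) of (|…0…⟩, |…1…⟩) become ((a + b)/√2, (a − b)/√2). Kets absent from the input have amplitude 0.
(|000⟩, |100⟩): (a, b) = (-0.5167i, 0) → (-0.3654i, -0.3654i)
(|010⟩, |110⟩): (a, b) = (-0.6936i, 0) → (-0.4904i, -0.4904i)
(|011⟩, |111⟩): (a, b) = (0, -0.502) → (-0.355, 0.355)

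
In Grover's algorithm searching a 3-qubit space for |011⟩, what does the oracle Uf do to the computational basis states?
Uf|x⟩ = -|x⟩ if x = 011, else |x⟩ (phase flip on target)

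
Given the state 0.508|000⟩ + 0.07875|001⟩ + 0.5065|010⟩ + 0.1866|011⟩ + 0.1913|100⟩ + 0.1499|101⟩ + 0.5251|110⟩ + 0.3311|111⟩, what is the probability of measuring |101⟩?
0.02247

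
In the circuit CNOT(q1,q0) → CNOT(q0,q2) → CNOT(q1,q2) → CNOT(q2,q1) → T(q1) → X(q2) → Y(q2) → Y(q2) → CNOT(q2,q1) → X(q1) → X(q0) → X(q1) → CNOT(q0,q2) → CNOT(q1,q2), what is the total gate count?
14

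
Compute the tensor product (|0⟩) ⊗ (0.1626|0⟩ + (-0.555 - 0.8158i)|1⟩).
0.1626|00⟩ + (-0.555 - 0.8158i)|01⟩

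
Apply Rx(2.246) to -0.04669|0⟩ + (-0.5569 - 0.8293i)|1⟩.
(-0.7677 + 0.502i)|0⟩ + (-0.2411 - 0.317i)|1⟩

Rx(2.246) = [[cos(θ/2), −i·sin(θ/2)], [−i·sin(θ/2), cos(θ/2)]]; θ = 2.246, cos(θ/2) ≈ 0.43298, sin(θ/2) ≈ 0.901403.
With a = amp(|0⟩) = -0.04669 and b = amp(|1⟩) = (-0.5569 - 0.8293i):
new amp(|0⟩) = (0.43298)·a + (-0.901403i)·b = (-0.7677 + 0.502i)
new amp(|1⟩) = (-0.901403i)·a + (0.43298)·b = (-0.2411 - 0.317i)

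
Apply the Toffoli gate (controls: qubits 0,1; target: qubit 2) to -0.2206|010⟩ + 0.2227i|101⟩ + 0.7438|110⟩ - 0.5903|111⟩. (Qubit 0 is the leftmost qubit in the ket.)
-0.2206|010⟩ + 0.2227i|101⟩ - 0.5903|110⟩ + 0.7438|111⟩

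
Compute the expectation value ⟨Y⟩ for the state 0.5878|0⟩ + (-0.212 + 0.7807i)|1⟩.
0.9178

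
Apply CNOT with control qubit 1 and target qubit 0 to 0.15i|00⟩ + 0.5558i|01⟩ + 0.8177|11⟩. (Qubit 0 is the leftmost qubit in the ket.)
0.15i|00⟩ + 0.8177|01⟩ + 0.5558i|11⟩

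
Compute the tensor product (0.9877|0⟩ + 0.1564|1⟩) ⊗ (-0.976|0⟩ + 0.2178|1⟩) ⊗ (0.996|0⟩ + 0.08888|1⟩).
-0.9601|000⟩ - 0.08568|001⟩ + 0.2143|010⟩ + 0.01912|011⟩ - 0.152|100⟩ - 0.01357|101⟩ + 0.03393|110⟩ + 0.003028|111⟩

amp(|b₁b₂…⟩) = product of the factor amplitudes for bits b₁, b₂, …; only kets whose every factor amplitude is nonzero survive.
|000⟩: (0.9877)(-0.976)(0.996) = -0.9601
|001⟩: (0.9877)(-0.976)(0.08888) = -0.08568
|010⟩: (0.9877)(0.2178)(0.996) = 0.2143
|011⟩: (0.9877)(0.2178)(0.08888) = 0.01912
|100⟩: (0.1564)(-0.976)(0.996) = -0.152
|101⟩: (0.1564)(-0.976)(0.08888) = -0.01357
|110⟩: (0.1564)(0.2178)(0.996) = 0.03393
|111⟩: (0.1564)(0.2178)(0.08888) = 0.003028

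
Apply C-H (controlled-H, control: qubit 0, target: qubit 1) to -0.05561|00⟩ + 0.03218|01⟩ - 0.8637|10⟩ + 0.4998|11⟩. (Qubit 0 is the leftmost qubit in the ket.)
-0.05561|00⟩ + 0.03218|01⟩ - 0.2573|10⟩ - 0.9641|11⟩

C-H leaves the control-|0⟩ kets |00⟩, |01⟩ unchanged and applies H to qubit 1 on the control-|1⟩ pair (|10⟩, |11⟩).
H = [[1/√2, 1/√2], [1/√2, -1/√2]].
With a = amp(|10⟩) = -0.8637 and b = amp(|11⟩) = 0.4998:
new amp(|10⟩) = (1/√2)·a + (1/√2)·b = -0.2573
new amp(|11⟩) = (1/√2)·a + (-1/√2)·b = -0.9641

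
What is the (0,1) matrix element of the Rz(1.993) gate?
0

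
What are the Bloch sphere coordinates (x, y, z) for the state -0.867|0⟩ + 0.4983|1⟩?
(-0.8641, 0, 0.5034)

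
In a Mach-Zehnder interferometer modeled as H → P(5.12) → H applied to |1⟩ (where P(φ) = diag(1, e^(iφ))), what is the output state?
(0.3018 + 0.459i)|0⟩ + (0.6982 - 0.459i)|1⟩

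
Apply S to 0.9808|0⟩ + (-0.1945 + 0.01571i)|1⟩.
0.9808|0⟩ + (-0.01571 - 0.1945i)|1⟩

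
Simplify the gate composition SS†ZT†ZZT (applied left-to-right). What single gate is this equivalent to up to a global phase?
Z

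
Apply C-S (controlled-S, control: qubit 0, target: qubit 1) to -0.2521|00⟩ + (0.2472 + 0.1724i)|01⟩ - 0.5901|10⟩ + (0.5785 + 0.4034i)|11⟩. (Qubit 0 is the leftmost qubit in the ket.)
-0.2521|00⟩ + (0.2472 + 0.1724i)|01⟩ - 0.5901|10⟩ + (-0.4034 + 0.5785i)|11⟩

C-S leaves the control-|0⟩ kets |00⟩, |01⟩ unchanged and applies S to qubit 1 on the control-|1⟩ pair (|10⟩, |11⟩).
S = [[1, 0], [0, i]].
With a = amp(|10⟩) = -0.5901 and b = amp(|11⟩) = (0.5785 + 0.4034i):
new amp(|10⟩) = (1)·a = -0.5901
new amp(|11⟩) = (i)·b = (-0.4034 + 0.5785i)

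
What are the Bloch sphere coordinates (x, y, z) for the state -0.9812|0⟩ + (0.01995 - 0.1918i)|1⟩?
(-0.03915, 0.3764, 0.9256)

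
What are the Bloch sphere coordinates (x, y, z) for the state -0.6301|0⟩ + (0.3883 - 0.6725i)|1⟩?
(-0.4893, 0.8475, -0.206)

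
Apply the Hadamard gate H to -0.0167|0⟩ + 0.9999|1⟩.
0.6952|0⟩ - 0.7188|1⟩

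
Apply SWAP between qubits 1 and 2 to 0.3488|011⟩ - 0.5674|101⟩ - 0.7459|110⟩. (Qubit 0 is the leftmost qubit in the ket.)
0.3488|011⟩ - 0.7459|101⟩ - 0.5674|110⟩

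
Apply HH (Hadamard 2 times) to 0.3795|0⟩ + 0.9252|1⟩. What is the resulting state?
0.3795|0⟩ + 0.9252|1⟩

H² = I, so an even number of Hadamards cancels: H^2 = I and the state is unchanged.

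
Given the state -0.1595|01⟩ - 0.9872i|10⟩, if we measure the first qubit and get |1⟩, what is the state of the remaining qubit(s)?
-i|0⟩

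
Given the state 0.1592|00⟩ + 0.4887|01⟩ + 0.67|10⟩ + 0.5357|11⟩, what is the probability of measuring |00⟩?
0.02534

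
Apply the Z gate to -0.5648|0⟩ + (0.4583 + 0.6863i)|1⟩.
-0.5648|0⟩ + (-0.4583 - 0.6863i)|1⟩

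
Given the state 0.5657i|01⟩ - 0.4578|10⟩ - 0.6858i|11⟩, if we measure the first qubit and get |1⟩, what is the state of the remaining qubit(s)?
-0.5552|0⟩ - 0.8317i|1⟩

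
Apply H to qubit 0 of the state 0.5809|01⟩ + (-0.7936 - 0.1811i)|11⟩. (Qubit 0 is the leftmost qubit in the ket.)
(-0.1504 - 0.1281i)|01⟩ + (0.9719 + 0.1281i)|11⟩

H on qubit 0 mixes each pair of kets that differ only in qubit 0: amplitudes (a, b) of (|…0…⟩, |…1…⟩) become ((a + b)/√2, (a − b)/√2). Kets absent from the input have amplitude 0.
(|01⟩, |11⟩): (a, b) = (0.5809, (-0.7936 - 0.1811i)) → ((-0.1504 - 0.1281i), (0.9719 + 0.1281i))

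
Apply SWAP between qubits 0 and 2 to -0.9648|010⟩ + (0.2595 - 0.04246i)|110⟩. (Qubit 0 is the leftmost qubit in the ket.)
-0.9648|010⟩ + (0.2595 - 0.04246i)|011⟩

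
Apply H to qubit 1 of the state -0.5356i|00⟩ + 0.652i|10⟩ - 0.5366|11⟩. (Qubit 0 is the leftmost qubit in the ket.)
-0.3787i|00⟩ - 0.3787i|01⟩ + (-0.3794 + 0.461i)|10⟩ + (0.3794 + 0.461i)|11⟩

H on qubit 1 mixes each pair of kets that differ only in qubit 1: amplitudes (a, b) of (|…0…⟩, |…1…⟩) become ((a + b)/√2, (a − b)/√2). Kets absent from the input have amplitude 0.
(|00⟩, |01⟩): (a, b) = (-0.5356i, 0) → (-0.3787i, -0.3787i)
(|10⟩, |11⟩): (a, b) = (0.652i, -0.5366) → ((-0.3794 + 0.461i), (0.3794 + 0.461i))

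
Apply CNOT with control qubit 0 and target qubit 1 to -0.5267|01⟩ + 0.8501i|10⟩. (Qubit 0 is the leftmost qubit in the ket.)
-0.5267|01⟩ + 0.8501i|11⟩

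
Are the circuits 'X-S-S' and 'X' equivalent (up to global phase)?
No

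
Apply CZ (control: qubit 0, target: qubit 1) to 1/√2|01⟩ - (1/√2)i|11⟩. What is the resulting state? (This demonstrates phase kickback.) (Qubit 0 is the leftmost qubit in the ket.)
1/√2|01⟩ + (1/√2)i|11⟩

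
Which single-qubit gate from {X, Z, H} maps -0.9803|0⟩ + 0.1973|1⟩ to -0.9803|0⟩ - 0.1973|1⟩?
Z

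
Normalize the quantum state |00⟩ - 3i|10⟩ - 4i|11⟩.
0.1961|00⟩ - 0.5883i|10⟩ - 0.7845i|11⟩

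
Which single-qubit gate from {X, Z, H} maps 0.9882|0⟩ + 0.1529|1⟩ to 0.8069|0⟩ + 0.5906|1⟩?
H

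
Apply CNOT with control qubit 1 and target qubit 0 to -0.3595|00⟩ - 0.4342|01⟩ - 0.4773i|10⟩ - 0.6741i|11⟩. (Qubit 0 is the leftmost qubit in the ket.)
-0.3595|00⟩ - 0.6741i|01⟩ - 0.4773i|10⟩ - 0.4342|11⟩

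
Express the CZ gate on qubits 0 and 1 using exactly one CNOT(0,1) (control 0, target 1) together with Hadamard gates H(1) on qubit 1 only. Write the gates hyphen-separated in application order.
H(1)-CNOT(0,1)-H(1)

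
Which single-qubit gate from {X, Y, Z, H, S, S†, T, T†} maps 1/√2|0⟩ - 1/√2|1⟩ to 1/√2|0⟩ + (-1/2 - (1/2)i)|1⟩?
T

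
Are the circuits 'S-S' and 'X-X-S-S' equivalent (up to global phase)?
Yes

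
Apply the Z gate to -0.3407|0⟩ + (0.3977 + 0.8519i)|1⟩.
-0.3407|0⟩ + (-0.3977 - 0.8519i)|1⟩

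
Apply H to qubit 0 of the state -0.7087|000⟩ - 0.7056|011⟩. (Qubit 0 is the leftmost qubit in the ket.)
-0.5011|000⟩ - 0.4989|011⟩ - 0.5011|100⟩ - 0.4989|111⟩

H on qubit 0 mixes each pair of kets that differ only in qubit 0: amplitudes (a, b) of (|…0…⟩, |…1…⟩) become ((a + b)/√2, (a − b)/√2). Kets absent from the input have amplitude 0.
(|000⟩, |100⟩): (a, b) = (-0.7087, 0) → (-0.5011, -0.5011)
(|011⟩, |111⟩): (a, b) = (-0.7056, 0) → (-0.4989, -0.4989)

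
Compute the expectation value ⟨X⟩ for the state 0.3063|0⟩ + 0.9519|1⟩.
0.5831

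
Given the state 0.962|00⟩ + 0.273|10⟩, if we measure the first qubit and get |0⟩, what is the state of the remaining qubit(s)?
|0⟩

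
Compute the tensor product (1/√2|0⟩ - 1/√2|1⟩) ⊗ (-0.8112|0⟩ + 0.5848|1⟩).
-0.5736|00⟩ + 0.4135|01⟩ + 0.5736|10⟩ - 0.4135|11⟩

amp(|b₁b₂…⟩) = product of the factor amplitudes for bits b₁, b₂, …; only kets whose every factor amplitude is nonzero survive.
|00⟩: (1/√2)(-0.8112) = -0.5736
|01⟩: (1/√2)(0.5848) = 0.4135
|10⟩: (-1/√2)(-0.8112) = 0.5736
|11⟩: (-1/√2)(0.5848) = -0.4135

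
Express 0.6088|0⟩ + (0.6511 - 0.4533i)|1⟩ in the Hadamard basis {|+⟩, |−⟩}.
(0.8909 - 0.3205i)|+⟩ + (-0.02991 + 0.3205i)|−⟩

With |ψ⟩ = α|0⟩ + β|1⟩, the Hadamard-basis coefficients are ⟨+|ψ⟩ = (α + β)/√2 and ⟨−|ψ⟩ = (α − β)/√2.
Here α = 0.6088, β = (0.6511 - 0.4533i): (α + β)/√2 = (0.8909 - 0.3205i), (α − β)/√2 = (-0.02991 + 0.3205i).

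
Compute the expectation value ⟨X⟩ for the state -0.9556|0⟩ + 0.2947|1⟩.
-0.5632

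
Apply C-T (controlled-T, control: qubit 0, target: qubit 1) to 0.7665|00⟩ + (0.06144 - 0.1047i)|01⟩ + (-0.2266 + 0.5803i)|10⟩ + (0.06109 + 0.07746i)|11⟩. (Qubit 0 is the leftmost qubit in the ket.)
0.7665|00⟩ + (0.06144 - 0.1047i)|01⟩ + (-0.2266 + 0.5803i)|10⟩ + (-0.01158 + 0.09797i)|11⟩

C-T leaves the control-|0⟩ kets |00⟩, |01⟩ unchanged and applies T to qubit 1 on the control-|1⟩ pair (|10⟩, |11⟩).
T = [[1, 0], [0, (1/√2 + (1/√2)i)]].
With a = amp(|10⟩) = (-0.2266 + 0.5803i) and b = amp(|11⟩) = (0.06109 + 0.07746i):
new amp(|10⟩) = (1)·a = (-0.2266 + 0.5803i)
new amp(|11⟩) = (1/√2 + (1/√2)i)·b = (-0.01158 + 0.09797i)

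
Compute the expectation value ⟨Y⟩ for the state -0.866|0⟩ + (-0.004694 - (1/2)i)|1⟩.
0.866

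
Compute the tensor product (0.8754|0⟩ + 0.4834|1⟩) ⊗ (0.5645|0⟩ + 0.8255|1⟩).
0.4942|00⟩ + 0.7226|01⟩ + 0.2729|10⟩ + 0.399|11⟩

amp(|b₁b₂…⟩) = product of the factor amplitudes for bits b₁, b₂, …; only kets whose every factor amplitude is nonzero survive.
|00⟩: (0.8754)(0.5645) = 0.4942
|01⟩: (0.8754)(0.8255) = 0.7226
|10⟩: (0.4834)(0.5645) = 0.2729
|11⟩: (0.4834)(0.8255) = 0.399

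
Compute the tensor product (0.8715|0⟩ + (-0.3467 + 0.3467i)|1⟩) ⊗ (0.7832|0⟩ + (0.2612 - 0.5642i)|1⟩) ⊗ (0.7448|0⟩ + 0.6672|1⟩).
0.5084|000⟩ + 0.4554|001⟩ + (0.1695 - 0.3662i)|010⟩ + (0.1519 - 0.3281i)|011⟩ + (-0.2022 + 0.2022i)|100⟩ + (-0.1812 + 0.1812i)|101⟩ + (0.07824 + 0.2131i)|110⟩ + (0.07009 + 0.1909i)|111⟩

amp(|b₁b₂…⟩) = product of the factor amplitudes for bits b₁, b₂, …; only kets whose every factor amplitude is nonzero survive.
|000⟩: (0.8715)(0.7832)(0.7448) = 0.5084
|001⟩: (0.8715)(0.7832)(0.6672) = 0.4554
|010⟩: (0.8715)(0.2612 - 0.5642i)(0.7448) = (0.1695 - 0.3662i)
|011⟩: (0.8715)(0.2612 - 0.5642i)(0.6672) = (0.1519 - 0.3281i)
|100⟩: (-0.3467 + 0.3467i)(0.7832)(0.7448) = (-0.2022 + 0.2022i)
|101⟩: (-0.3467 + 0.3467i)(0.7832)(0.6672) = (-0.1812 + 0.1812i)
|110⟩: (-0.3467 + 0.3467i)(0.2612 - 0.5642i)(0.7448) = (0.07824 + 0.2131i)
|111⟩: (-0.3467 + 0.3467i)(0.2612 - 0.5642i)(0.6672) = (0.07009 + 0.1909i)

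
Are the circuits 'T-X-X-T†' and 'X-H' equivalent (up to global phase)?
No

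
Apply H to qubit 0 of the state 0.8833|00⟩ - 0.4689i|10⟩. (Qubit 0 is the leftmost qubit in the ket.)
(0.6246 - 0.3316i)|00⟩ + (0.6246 + 0.3316i)|10⟩

H on qubit 0 mixes each pair of kets that differ only in qubit 0: amplitudes (a, b) of (|…0…⟩, |…1…⟩) become ((a + b)/√2, (a − b)/√2). Kets absent from the input have amplitude 0.
(|00⟩, |10⟩): (a, b) = (0.8833, -0.4689i) → ((0.6246 - 0.3316i), (0.6246 + 0.3316i))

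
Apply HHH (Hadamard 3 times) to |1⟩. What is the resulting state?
1/√2|0⟩ - 1/√2|1⟩

H² = I, so H^3 = H: a single Hadamard. With (a, b) = (0, 1), H gives ((a + b)/√2, (a − b)/√2) = (1/√2, -1/√2).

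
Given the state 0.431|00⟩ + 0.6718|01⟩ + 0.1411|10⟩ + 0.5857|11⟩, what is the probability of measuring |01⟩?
0.4513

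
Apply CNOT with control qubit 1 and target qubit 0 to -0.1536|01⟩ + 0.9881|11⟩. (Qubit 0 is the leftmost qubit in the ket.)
0.9881|01⟩ - 0.1536|11⟩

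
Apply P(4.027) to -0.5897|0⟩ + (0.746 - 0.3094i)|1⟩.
-0.5897|0⟩ + (-0.7117 - 0.3817i)|1⟩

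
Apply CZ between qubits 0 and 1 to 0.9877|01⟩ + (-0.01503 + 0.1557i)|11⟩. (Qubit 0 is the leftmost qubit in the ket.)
0.9877|01⟩ + (0.01503 - 0.1557i)|11⟩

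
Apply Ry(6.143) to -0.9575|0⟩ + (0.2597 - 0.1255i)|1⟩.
(0.937 + 0.008789i)|0⟩ + (-0.3261 + 0.1252i)|1⟩

Ry(6.143) = [[cos(θ/2), −sin(θ/2)], [sin(θ/2), cos(θ/2)]]; θ = 6.143, cos(θ/2) ≈ -0.997545, sin(θ/2) ≈ 0.0700353.
With a = amp(|0⟩) = -0.9575 and b = amp(|1⟩) = (0.2597 - 0.1255i):
new amp(|0⟩) = (-0.997545)·a + (-0.0700353)·b = (0.937 + 0.008789i)
new amp(|1⟩) = (0.0700353)·a + (-0.997545)·b = (-0.3261 + 0.1252i)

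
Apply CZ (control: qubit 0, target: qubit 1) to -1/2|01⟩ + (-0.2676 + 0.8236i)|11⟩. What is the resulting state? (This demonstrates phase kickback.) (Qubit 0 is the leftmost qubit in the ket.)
-1/2|01⟩ + (0.2676 - 0.8236i)|11⟩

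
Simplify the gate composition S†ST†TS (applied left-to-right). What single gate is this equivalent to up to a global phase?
S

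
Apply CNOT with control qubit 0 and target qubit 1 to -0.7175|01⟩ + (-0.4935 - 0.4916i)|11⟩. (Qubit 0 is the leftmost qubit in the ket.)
-0.7175|01⟩ + (-0.4935 - 0.4916i)|10⟩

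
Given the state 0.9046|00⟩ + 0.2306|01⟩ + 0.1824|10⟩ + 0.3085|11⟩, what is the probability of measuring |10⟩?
0.03327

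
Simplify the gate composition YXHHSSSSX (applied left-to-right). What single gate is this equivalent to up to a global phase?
Y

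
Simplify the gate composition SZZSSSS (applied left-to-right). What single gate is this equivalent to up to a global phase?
S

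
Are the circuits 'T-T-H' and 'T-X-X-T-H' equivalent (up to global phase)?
Yes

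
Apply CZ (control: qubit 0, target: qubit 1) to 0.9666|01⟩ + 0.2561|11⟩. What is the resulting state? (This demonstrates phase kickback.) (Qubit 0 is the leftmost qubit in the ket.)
0.9666|01⟩ - 0.2561|11⟩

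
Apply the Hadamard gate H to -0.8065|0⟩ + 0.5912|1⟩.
-0.1522|0⟩ - 0.9883|1⟩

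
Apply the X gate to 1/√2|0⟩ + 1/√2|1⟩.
1/√2|0⟩ + 1/√2|1⟩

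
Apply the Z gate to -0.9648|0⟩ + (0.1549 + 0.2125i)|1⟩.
-0.9648|0⟩ + (-0.1549 - 0.2125i)|1⟩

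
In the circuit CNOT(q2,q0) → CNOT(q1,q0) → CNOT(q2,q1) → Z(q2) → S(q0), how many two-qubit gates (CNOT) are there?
3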